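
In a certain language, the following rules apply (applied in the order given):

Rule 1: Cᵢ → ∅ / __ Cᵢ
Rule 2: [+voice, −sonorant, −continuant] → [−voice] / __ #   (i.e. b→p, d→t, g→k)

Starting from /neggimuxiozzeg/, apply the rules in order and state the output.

negimuxiozek

Rule 1 (degemination): /gg/ is a geminate; the first /g/ deletes. /zz/ is a geminate; the first /z/ deletes. /neggimuxiozzeg/ → negimuxiozeg.
Rule 2 (final devoicing): /g/ is a voiced stop in word-final position, so it devoices to [k]. /negimuxiozeg/ → negimuxiozek.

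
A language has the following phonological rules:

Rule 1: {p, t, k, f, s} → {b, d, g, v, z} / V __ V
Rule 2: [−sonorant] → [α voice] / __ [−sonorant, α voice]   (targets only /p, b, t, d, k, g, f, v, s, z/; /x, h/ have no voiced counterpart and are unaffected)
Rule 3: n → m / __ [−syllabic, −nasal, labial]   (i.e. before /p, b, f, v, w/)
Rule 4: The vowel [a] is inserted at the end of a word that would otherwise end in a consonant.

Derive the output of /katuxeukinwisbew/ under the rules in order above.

Rule 1 (intervocalic voicing): /t/ is a voiceless obstruent between vowels /a/ and /u/, so it voices to [d]. /k/ is a voiceless obstruent between vowels /u/ and /i/, so it voices to [g]. /katuxeukinwisbew/ → kaduxeuginwisbew.
Rule 2 (regressive voicing assimilation): /s/ precedes the voiced obstruent /b/, so it voices to [z] by assimilation. /kaduxeuginwisbew/ → kaduxeuginwizbew.
Rule 3 (nasal place assimilation): /n/ precedes the labial consonant /w/, so it assimilates in place to [m]. /kaduxeuginwizbew/ → kaduxeugimwizbew.
Rule 4 (final a-epenthesis): the form ends in the consonant /w/, so [a] is inserted word-finally. /kaduxeugimwizbew/ → kaduxeugimwizbewa.

kaduxeugimwizbewa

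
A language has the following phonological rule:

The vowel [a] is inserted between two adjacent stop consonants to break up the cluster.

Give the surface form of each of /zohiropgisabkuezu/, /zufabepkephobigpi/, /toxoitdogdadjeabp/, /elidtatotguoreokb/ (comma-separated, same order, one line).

zohiropagisabakuezu, zufabepakephobigapi, toxoitadogadadjeabap, elidatatotaguoreokab

/zohiropgisabkuezu/: /p/ and /g/ form a stop–stop cluster, so [a] is inserted between them. /b/ and /k/ form a stop–stop cluster, so [a] is inserted between them. → [zohiropagisabakuezu].
/zufabepkephobigpi/: /p/ and /k/ form a stop–stop cluster, so [a] is inserted between them. /g/ and /p/ form a stop–stop cluster, so [a] is inserted between them. → [zufabepakephobigapi].
/toxoitdogdadjeabp/: /t/ and /d/ form a stop–stop cluster, so [a] is inserted between them. /g/ and /d/ form a stop–stop cluster, so [a] is inserted between them. /b/ and /p/ form a stop–stop cluster, so [a] is inserted between them. → [toxoitadogadadjeabap].
/elidtatotguoreokb/: /d/ and /t/ form a stop–stop cluster, so [a] is inserted between them. /t/ and /g/ form a stop–stop cluster, so [a] is inserted between them. /k/ and /b/ form a stop–stop cluster, so [a] is inserted between them. → [elidatatotaguoreokab].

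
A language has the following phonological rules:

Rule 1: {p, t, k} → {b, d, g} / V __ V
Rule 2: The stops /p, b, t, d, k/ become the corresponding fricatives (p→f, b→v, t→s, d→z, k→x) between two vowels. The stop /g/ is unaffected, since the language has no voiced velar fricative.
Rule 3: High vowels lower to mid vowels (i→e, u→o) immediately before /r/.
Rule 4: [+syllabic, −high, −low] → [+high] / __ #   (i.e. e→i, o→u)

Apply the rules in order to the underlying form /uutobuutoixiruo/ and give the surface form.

uuzovuuzoixeruu

Rule 1 (intervocalic voicing): /t/ is a voiceless stop between vowels /u/ and /o/, so it voices to [d]. /t/ is a voiceless stop between vowels /u/ and /o/, so it voices to [d]. /uutobuutoixiruo/ → uudobuudoixiruo.
Rule 2 (intervocalic spirantization): /d/ is a stop between vowels /u/ and /o/, so it spirantizes to the fricative [z]. /b/ is a stop between vowels /o/ and /u/, so it spirantizes to the fricative [v]. /d/ is a stop between vowels /u/ and /o/, so it spirantizes to the fricative [z]. /uudobuudoixiruo/ → uuzovuuzoixiruo.
Rule 3 (pre-rhotic lowering): /i/ is a high vowel immediately before /r/, so it lowers to [e]. /uuzovuuzoixiruo/ → uuzovuuzoixeruo.
Rule 4 (final vowel raising): /o/ is a mid vowel in word-final position, so it raises to [u]. /uuzovuuzoixeruo/ → uuzovuuzoixeruu.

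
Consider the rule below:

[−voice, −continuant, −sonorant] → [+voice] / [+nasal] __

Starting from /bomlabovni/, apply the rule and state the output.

No segment of /bomlabovni/ meets the structural description of the rule, so the form surfaces unchanged.

bomlabovni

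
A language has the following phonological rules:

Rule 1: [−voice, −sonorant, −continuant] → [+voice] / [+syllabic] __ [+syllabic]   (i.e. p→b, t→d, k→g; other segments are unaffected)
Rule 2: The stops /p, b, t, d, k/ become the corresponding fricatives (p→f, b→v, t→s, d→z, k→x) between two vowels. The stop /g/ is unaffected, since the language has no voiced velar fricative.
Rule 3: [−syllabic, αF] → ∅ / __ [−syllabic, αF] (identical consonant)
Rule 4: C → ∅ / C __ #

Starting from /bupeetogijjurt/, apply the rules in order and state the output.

buveezogijur

Rule 1 (intervocalic voicing): /p/ is a voiceless stop between vowels /u/ and /e/, so it voices to [b]. /t/ is a voiceless stop between vowels /e/ and /o/, so it voices to [d]. /bupeetogijjurt/ → bubeedogijjurt.
Rule 2 (intervocalic spirantization): /b/ is a stop between vowels /u/ and /e/, so it spirantizes to the fricative [v]. /d/ is a stop between vowels /e/ and /o/, so it spirantizes to the fricative [z]. /bubeedogijjurt/ → buveezogijjurt.
Rule 3 (degemination): /jj/ is a geminate; the first /j/ deletes. /buveezogijjurt/ → buveezogijurt.
Rule 4 (final cluster simplification): /t/ is the second consonant of a word-final cluster /rt/, so it deletes. /buveezogijurt/ → buveezogijur.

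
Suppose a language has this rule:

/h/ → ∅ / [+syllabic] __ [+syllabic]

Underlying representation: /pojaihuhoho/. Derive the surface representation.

pojaiuoo

/h/ occurs between vowels /i/ and /u/, so it deletes.
/h/ occurs between vowels /u/ and /o/, so it deletes.
/h/ occurs between vowels /o/ and /o/, so it deletes.
Surface form: [pojaiuoo].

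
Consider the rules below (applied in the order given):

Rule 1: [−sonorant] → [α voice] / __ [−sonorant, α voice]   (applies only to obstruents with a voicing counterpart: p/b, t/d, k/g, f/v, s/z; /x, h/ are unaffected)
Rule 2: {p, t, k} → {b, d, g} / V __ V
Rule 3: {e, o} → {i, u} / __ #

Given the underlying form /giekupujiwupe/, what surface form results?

giegubujiwubi

Rule 1 (regressive voicing assimilation): no segment meets the environment; /giekupujiwupe/ is unchanged.
Rule 2 (intervocalic voicing): /k/ is a voiceless stop between vowels /e/ and /u/, so it voices to [g]. /p/ is a voiceless stop between vowels /u/ and /u/, so it voices to [b]. /p/ is a voiceless stop between vowels /u/ and /e/, so it voices to [b]. /giekupujiwupe/ → giegubujiwube.
Rule 3 (final vowel raising): /e/ is a mid vowel in word-final position, so it raises to [i]. /giegubujiwube/ → giegubujiwubi.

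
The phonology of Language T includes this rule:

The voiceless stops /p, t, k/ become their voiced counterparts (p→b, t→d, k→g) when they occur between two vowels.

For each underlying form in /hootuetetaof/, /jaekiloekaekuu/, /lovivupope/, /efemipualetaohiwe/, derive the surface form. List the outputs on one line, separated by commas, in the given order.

hooduededaof, jaegiloegaeguu, lovivubobe, efemibualedaohiwe

/hootuetetaof/: /t/ is a voiceless stop between vowels /o/ and /u/, so it voices to [d]. /t/ is a voiceless stop between vowels /e/ and /e/, so it voices to [d]. /t/ is a voiceless stop between vowels /e/ and /a/, so it voices to [d]. → [hooduededaof].
/jaekiloekaekuu/: /k/ is a voiceless stop between vowels /e/ and /i/, so it voices to [g]. /k/ is a voiceless stop between vowels /e/ and /a/, so it voices to [g]. /k/ is a voiceless stop between vowels /e/ and /u/, so it voices to [g]. → [jaegiloegaeguu].
/lovivupope/: /p/ is a voiceless stop between vowels /u/ and /o/, so it voices to [b]. /p/ is a voiceless stop between vowels /o/ and /e/, so it voices to [b]. → [lovivubobe].
/efemipualetaohiwe/: /p/ is a voiceless stop between vowels /i/ and /u/, so it voices to [b]. /t/ is a voiceless stop between vowels /e/ and /a/, so it voices to [d]. → [efemibualedaohiwe].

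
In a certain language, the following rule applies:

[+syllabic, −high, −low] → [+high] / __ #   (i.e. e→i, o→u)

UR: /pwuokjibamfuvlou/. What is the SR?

pwuokjibamfuvlou

No segment of /pwuokjibamfuvlou/ meets the structural description of the rule, so the form surfaces unchanged.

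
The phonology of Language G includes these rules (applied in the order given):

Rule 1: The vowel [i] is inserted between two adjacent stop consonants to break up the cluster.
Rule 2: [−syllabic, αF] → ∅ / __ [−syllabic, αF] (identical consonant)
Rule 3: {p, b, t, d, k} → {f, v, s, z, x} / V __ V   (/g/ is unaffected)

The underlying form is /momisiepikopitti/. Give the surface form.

Rule 1 (stop-cluster i-epenthesis): /t/ and /t/ form a stop–stop cluster, so [i] is inserted between them. /momisiepikopitti/ → momisiepikopititi.
Rule 2 (degemination): no segment meets the environment; /momisiepikopititi/ is unchanged.
Rule 3 (intervocalic spirantization): /p/ is a stop between vowels /e/ and /i/, so it spirantizes to the fricative [f]. /k/ is a stop between vowels /i/ and /o/, so it spirantizes to the fricative [x]. /p/ is a stop between vowels /o/ and /i/, so it spirantizes to the fricative [f]. /t/ is a stop between vowels /i/ and /i/, so it spirantizes to the fricative [s]. /t/ is a stop between vowels /i/ and /i/, so it spirantizes to the fricative [s]. /momisiepikopititi/ → momisiefixofisisi.

momisiefixofisisi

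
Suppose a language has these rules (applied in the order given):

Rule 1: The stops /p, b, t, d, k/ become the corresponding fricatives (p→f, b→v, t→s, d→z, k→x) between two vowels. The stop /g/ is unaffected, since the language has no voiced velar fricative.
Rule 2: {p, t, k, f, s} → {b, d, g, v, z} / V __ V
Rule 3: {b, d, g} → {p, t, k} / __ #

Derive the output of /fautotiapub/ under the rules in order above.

Rule 1 (intervocalic spirantization): /t/ is a stop between vowels /u/ and /o/, so it spirantizes to the fricative [s]. /t/ is a stop between vowels /o/ and /i/, so it spirantizes to the fricative [s]. /p/ is a stop between vowels /a/ and /u/, so it spirantizes to the fricative [f]. /fautotiapub/ → fausosiafub.
Rule 2 (intervocalic voicing): /s/ is a voiceless obstruent between vowels /u/ and /o/, so it voices to [z]. /s/ is a voiceless obstruent between vowels /o/ and /i/, so it voices to [z]. /f/ is a voiceless obstruent between vowels /a/ and /u/, so it voices to [v]. /fausosiafub/ → fauzoziavub.
Rule 3 (final devoicing): /b/ is a voiced stop in word-final position, so it devoices to [p]. /fauzoziavub/ → fauzoziavup.

fauzoziavup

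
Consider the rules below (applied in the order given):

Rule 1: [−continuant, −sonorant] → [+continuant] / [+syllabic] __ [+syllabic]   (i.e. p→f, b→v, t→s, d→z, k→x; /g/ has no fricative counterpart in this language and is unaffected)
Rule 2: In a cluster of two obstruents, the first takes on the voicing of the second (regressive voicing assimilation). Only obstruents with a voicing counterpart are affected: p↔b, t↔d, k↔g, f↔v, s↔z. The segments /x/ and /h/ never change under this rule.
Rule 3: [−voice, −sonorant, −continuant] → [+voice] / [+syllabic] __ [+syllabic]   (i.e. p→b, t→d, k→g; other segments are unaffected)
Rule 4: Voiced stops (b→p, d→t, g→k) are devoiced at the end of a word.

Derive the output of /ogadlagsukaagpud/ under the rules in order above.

Rule 1 (intervocalic spirantization): /k/ is a stop between vowels /u/ and /a/, so it spirantizes to the fricative [x]. /ogadlagsukaagpud/ → ogadlagsuxaagpud.
Rule 2 (regressive voicing assimilation): /g/ precedes the voiceless obstruent /s/, so it devoices to [k] by assimilation. /g/ precedes the voiceless obstruent /p/, so it devoices to [k] by assimilation. /ogadlagsuxaagpud/ → ogadlaksuxaakpud.
Rule 3 (intervocalic voicing): no segment meets the environment; /ogadlaksuxaakpud/ is unchanged.
Rule 4 (final devoicing): /d/ is a voiced stop in word-final position, so it devoices to [t]. /ogadlaksuxaakpud/ → ogadlaksuxaakput.

ogadlaksuxaakput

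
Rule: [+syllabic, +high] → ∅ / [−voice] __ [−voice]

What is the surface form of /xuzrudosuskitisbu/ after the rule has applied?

/u/ is a high vowel flanked by voiceless consonants /s/ and /s/, so it deletes.
/i/ is a high vowel flanked by voiceless consonants /k/ and /t/, so it deletes.
/i/ is a high vowel flanked by voiceless consonants /t/ and /s/, so it deletes.
The other instances of /u/ do not occur in the required environment and remain unchanged.
Surface form: [xuzrudossktsbu].

xuzrudossktsbu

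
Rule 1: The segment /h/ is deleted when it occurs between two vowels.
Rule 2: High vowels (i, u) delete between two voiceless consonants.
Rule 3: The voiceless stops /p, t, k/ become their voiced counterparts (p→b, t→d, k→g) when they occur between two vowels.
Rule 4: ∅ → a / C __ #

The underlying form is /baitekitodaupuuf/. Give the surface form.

Rule 1 (intervocalic h-deletion): no segment meets the environment; /baitekitodaupuuf/ is unchanged.
Rule 2 (high vowel syncope): /i/ is a high vowel flanked by voiceless consonants /k/ and /t/, so it deletes. /baitekitodaupuuf/ → baitektodaupuuf.
Rule 3 (intervocalic voicing): /t/ is a voiceless stop between vowels /i/ and /e/, so it voices to [d]. /p/ is a voiceless stop between vowels /u/ and /u/, so it voices to [b]. /baitektodaupuuf/ → baidektodaubuuf.
Rule 4 (final a-epenthesis): the form ends in the consonant /f/, so [a] is inserted word-finally. /baidektodaubuuf/ → baidektodaubuufa.

baidektodaubuufa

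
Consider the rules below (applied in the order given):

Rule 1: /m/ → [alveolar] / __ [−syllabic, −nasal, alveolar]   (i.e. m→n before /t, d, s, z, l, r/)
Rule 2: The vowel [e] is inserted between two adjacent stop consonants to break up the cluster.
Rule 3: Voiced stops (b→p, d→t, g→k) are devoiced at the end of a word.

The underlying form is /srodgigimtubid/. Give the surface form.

srodegigintubit

Rule 1 (nasal place assimilation): /m/ precedes the alveolar consonant /t/, so it assimilates in place to [n]. /srodgigimtubid/ → srodgigintubid.
Rule 2 (stop-cluster e-epenthesis): /d/ and /g/ form a stop–stop cluster, so [e] is inserted between them. /srodgigintubid/ → srodegigintubid.
Rule 3 (final devoicing): /d/ is a voiced stop in word-final position, so it devoices to [t]. /srodegigintubid/ → srodegigintubit.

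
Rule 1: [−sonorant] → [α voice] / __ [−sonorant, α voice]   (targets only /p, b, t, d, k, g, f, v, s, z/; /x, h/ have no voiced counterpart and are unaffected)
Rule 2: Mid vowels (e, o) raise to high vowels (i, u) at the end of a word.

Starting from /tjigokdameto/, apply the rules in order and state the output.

Rule 1 (regressive voicing assimilation): /k/ precedes the voiced obstruent /d/, so it voices to [g] by assimilation. /tjigokdameto/ → tjigogdameto.
Rule 2 (final vowel raising): /o/ is a mid vowel in word-final position, so it raises to [u]. /tjigogdameto/ → tjigogdametu.

tjigogdametu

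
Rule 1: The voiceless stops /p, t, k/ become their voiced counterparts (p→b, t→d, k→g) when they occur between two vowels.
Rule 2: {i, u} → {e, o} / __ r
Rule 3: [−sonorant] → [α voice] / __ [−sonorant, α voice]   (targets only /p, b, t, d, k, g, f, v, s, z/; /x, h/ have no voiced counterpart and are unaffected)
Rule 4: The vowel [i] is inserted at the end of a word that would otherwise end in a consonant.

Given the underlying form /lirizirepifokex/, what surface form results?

lerizerebifogexi

Rule 1 (intervocalic voicing): /p/ is a voiceless stop between vowels /e/ and /i/, so it voices to [b]. /k/ is a voiceless stop between vowels /o/ and /e/, so it voices to [g]. /lirizirepifokex/ → lirizirebifogex.
Rule 2 (pre-rhotic lowering): /i/ is a high vowel immediately before /r/, so it lowers to [e]. /i/ is a high vowel immediately before /r/, so it lowers to [e]. /lirizirebifogex/ → lerizerebifogex.
Rule 3 (regressive voicing assimilation): no segment meets the environment; /lerizerebifogex/ is unchanged.
Rule 4 (final i-epenthesis): the form ends in the consonant /x/, so [i] is inserted word-finally. /lerizerebifogex/ → lerizerebifogexi.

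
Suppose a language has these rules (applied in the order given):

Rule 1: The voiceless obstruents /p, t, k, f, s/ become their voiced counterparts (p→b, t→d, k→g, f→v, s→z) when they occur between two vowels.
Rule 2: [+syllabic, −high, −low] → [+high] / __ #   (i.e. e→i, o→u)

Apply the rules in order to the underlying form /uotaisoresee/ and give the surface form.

uodaizorezei

Rule 1 (intervocalic voicing): /t/ is a voiceless obstruent between vowels /o/ and /a/, so it voices to [d]. /s/ is a voiceless obstruent between vowels /i/ and /o/, so it voices to [z]. /s/ is a voiceless obstruent between vowels /e/ and /e/, so it voices to [z]. /uotaisoresee/ → uodaizorezee.
Rule 2 (final vowel raising): /e/ is a mid vowel in word-final position, so it raises to [i]. /uodaizorezee/ → uodaizorezei.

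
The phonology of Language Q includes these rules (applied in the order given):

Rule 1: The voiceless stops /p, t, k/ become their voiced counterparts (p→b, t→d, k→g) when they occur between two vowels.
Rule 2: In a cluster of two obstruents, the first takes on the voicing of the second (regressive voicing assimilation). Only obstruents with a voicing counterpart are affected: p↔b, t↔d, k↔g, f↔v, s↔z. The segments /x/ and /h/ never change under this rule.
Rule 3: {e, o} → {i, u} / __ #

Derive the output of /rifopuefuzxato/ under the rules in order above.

Rule 1 (intervocalic voicing): /p/ is a voiceless stop between vowels /o/ and /u/, so it voices to [b]. /t/ is a voiceless stop between vowels /a/ and /o/, so it voices to [d]. /rifopuefuzxato/ → rifobuefuzxado.
Rule 2 (regressive voicing assimilation): /z/ precedes the voiceless obstruent /x/, so it devoices to [s] by assimilation. /rifobuefuzxado/ → rifobuefusxado.
Rule 3 (final vowel raising): /o/ is a mid vowel in word-final position, so it raises to [u]. /rifobuefusxado/ → rifobuefusxadu.

rifobuefusxadu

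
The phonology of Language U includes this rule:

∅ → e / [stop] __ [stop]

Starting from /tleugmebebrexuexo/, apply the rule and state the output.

No segment of /tleugmebebrexuexo/ meets the structural description of the rule, so the form surfaces unchanged.

tleugmebebrexuexo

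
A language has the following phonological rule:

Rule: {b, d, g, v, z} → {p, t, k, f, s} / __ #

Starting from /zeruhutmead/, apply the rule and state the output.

zeruhutmeat

/d/ is a voiced obstruent in word-final position, so it devoices to [t].
The other instance of /z/ does not occur in the required environment and remains unchanged.
Surface form: [zeruhutmeat].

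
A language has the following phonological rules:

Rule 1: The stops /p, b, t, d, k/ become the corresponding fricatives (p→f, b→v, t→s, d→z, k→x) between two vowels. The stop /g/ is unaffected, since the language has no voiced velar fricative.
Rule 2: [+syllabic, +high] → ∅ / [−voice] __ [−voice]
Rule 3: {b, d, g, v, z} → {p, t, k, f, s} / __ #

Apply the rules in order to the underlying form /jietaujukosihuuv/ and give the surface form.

Rule 1 (intervocalic spirantization): /t/ is a stop between vowels /e/ and /a/, so it spirantizes to the fricative [s]. /k/ is a stop between vowels /u/ and /o/, so it spirantizes to the fricative [x]. /jietaujukosihuuv/ → jiesaujuxosihuuv.
Rule 2 (high vowel syncope): /i/ is a high vowel flanked by voiceless consonants /s/ and /h/, so it deletes. /jiesaujuxosihuuv/ → jiesaujuxoshuuv.
Rule 3 (final devoicing): /v/ is a voiced obstruent in word-final position, so it devoices to [f]. /jiesaujuxoshuuv/ → jiesaujuxoshuuf.

jiesaujuxoshuuf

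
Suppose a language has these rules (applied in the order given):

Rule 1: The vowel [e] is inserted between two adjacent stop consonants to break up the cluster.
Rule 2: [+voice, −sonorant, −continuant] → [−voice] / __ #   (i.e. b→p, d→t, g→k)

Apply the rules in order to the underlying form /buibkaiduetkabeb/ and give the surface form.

Rule 1 (stop-cluster e-epenthesis): /b/ and /k/ form a stop–stop cluster, so [e] is inserted between them. /t/ and /k/ form a stop–stop cluster, so [e] is inserted between them. /buibkaiduetkabeb/ → buibekaiduetekabeb.
Rule 2 (final devoicing): /b/ is a voiced stop in word-final position, so it devoices to [p]. /buibekaiduetekabeb/ → buibekaiduetekabep.

buibekaiduetekabep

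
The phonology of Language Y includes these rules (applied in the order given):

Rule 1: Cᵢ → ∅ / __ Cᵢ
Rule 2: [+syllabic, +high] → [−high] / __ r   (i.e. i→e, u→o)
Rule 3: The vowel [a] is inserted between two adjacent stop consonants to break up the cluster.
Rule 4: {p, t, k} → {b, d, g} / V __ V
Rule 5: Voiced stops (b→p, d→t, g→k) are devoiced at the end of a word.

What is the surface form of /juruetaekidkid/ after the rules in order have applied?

Rule 1 (degemination): no segment meets the environment; /juruetaekidkid/ is unchanged.
Rule 2 (pre-rhotic lowering): /u/ is a high vowel immediately before /r/, so it lowers to [o]. /juruetaekidkid/ → joruetaekidkid.
Rule 3 (stop-cluster a-epenthesis): /d/ and /k/ form a stop–stop cluster, so [a] is inserted between them. /joruetaekidkid/ → joruetaekidakid.
Rule 4 (intervocalic voicing): /t/ is a voiceless stop between vowels /e/ and /a/, so it voices to [d]. /k/ is a voiceless stop between vowels /e/ and /i/, so it voices to [g]. /k/ is a voiceless stop between vowels /a/ and /i/, so it voices to [g]. /joruetaekidakid/ → joruedaegidagid.
Rule 5 (final devoicing): /d/ is a voiced stop in word-final position, so it devoices to [t]. /joruedaegidagid/ → joruedaegidagit.

joruedaegidagit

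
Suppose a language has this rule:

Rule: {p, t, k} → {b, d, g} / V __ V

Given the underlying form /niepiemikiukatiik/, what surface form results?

Scanning /niepiemikiukatiik/: /p/ is a voiceless stop between vowels /e/ and /i/, so it voices to [b]; /k/ is a voiceless stop between vowels /i/ and /i/, so it voices to [g]; /k/ is a voiceless stop between vowels /u/ and /a/, so it voices to [g]; /t/ is a voiceless stop between vowels /a/ and /i/, so it voices to [d]; /k/ at position 17 is not in the conditioning environment.
Result: [niebiemigiugadiik].

niebiemigiugadiik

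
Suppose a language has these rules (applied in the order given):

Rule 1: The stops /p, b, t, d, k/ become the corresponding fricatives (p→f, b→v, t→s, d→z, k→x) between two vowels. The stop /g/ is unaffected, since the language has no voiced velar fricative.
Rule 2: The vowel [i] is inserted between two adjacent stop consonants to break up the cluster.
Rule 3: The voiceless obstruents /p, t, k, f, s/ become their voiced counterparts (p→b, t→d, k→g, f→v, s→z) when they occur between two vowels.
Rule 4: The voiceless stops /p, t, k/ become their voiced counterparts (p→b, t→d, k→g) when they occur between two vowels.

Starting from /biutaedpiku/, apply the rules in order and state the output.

Rule 1 (intervocalic spirantization): /t/ is a stop between vowels /u/ and /a/, so it spirantizes to the fricative [s]. /k/ is a stop between vowels /i/ and /u/, so it spirantizes to the fricative [x]. /biutaedpiku/ → biusaedpixu.
Rule 2 (stop-cluster i-epenthesis): /d/ and /p/ form a stop–stop cluster, so [i] is inserted between them. /biusaedpixu/ → biusaedipixu.
Rule 3 (intervocalic voicing): /s/ is a voiceless obstruent between vowels /u/ and /a/, so it voices to [z]. /p/ is a voiceless obstruent between vowels /i/ and /i/, so it voices to [b]. /biusaedipixu/ → biuzaedibixu.
Rule 4 (intervocalic voicing): no segment meets the environment; /biuzaedibixu/ is unchanged.

biuzaedibixu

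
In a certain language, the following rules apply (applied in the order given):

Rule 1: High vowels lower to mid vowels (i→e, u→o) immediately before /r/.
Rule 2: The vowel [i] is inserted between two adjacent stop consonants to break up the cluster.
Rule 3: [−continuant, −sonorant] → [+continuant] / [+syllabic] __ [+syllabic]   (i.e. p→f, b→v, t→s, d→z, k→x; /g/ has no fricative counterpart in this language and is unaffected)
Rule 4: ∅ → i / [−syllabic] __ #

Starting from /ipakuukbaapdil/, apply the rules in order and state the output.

Rule 1 (pre-rhotic lowering): no segment meets the environment; /ipakuukbaapdil/ is unchanged.
Rule 2 (stop-cluster i-epenthesis): /k/ and /b/ form a stop–stop cluster, so [i] is inserted between them. /p/ and /d/ form a stop–stop cluster, so [i] is inserted between them. /ipakuukbaapdil/ → ipakuukibaapidil.
Rule 3 (intervocalic spirantization): /p/ is a stop between vowels /i/ and /a/, so it spirantizes to the fricative [f]. /k/ is a stop between vowels /a/ and /u/, so it spirantizes to the fricative [x]. /k/ is a stop between vowels /u/ and /i/, so it spirantizes to the fricative [x]. /b/ is a stop between vowels /i/ and /a/, so it spirantizes to the fricative [v]. /p/ is a stop between vowels /a/ and /i/, so it spirantizes to the fricative [f]. /d/ is a stop between vowels /i/ and /i/, so it spirantizes to the fricative [z]. /ipakuukibaapidil/ → ifaxuuxivaafizil.
Rule 4 (final i-epenthesis): the form ends in the consonant /l/, so [i] is inserted word-finally. /ifaxuuxivaafizil/ → ifaxuuxivaafizili.

ifaxuuxivaafizili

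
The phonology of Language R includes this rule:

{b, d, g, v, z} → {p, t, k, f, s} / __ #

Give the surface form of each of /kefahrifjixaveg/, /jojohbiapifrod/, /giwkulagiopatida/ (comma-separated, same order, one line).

kefahrifjixavek, jojohbiapifrot, giwkulagiopatida

/kefahrifjixaveg/: /g/ is a voiced obstruent in word-final position, so it devoices to [k]. → [kefahrifjixavek].
/jojohbiapifrod/: /d/ is a voiced obstruent in word-final position, so it devoices to [t]. → [jojohbiapifrot].
/giwkulagiopatida/: the rule's environment is not met; surfaces unchanged as [giwkulagiopatida].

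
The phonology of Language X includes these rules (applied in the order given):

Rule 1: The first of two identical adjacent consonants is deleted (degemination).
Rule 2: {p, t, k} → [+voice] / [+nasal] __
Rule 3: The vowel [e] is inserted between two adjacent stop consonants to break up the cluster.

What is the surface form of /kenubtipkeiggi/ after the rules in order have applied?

Rule 1 (degemination): /gg/ is a geminate; the first /g/ deletes. /kenubtipkeiggi/ → kenubtipkeigi.
Rule 2 (post-nasal voicing): no segment meets the environment; /kenubtipkeigi/ is unchanged.
Rule 3 (stop-cluster e-epenthesis): /b/ and /t/ form a stop–stop cluster, so [e] is inserted between them. /p/ and /k/ form a stop–stop cluster, so [e] is inserted between them. /kenubtipkeigi/ → kenubetipekeigi.

kenubetipekeigi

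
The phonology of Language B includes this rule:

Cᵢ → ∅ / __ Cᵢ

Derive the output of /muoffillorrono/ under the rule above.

/ff/ is a geminate; the first /f/ deletes.
/ll/ is a geminate; the first /l/ deletes.
/rr/ is a geminate; the first /r/ deletes.
The other instances of /m/, /f/, /l/, /r/, /n/ do not occur in the required environment and remain unchanged.
Surface form: [muofilorono].

muofilorono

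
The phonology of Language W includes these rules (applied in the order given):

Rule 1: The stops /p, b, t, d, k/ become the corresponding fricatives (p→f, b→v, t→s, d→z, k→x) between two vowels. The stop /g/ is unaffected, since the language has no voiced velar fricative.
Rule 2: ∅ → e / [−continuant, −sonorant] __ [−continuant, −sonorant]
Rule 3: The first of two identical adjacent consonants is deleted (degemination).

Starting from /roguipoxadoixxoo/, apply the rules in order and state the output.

Rule 1 (intervocalic spirantization): /p/ is a stop between vowels /i/ and /o/, so it spirantizes to the fricative [f]. /d/ is a stop between vowels /a/ and /o/, so it spirantizes to the fricative [z]. /roguipoxadoixxoo/ → roguifoxazoixxoo.
Rule 2 (stop-cluster e-epenthesis): no segment meets the environment; /roguifoxazoixxoo/ is unchanged.
Rule 3 (degemination): /xx/ is a geminate; the first /x/ deletes. /roguifoxazoixxoo/ → roguifoxazoixoo.

roguifoxazoixoo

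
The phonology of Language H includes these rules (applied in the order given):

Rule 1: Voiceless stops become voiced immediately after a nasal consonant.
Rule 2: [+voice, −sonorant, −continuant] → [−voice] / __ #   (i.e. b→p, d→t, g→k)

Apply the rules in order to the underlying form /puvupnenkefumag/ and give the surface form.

Rule 1 (post-nasal voicing): /k/ is a voiceless stop immediately after the nasal /n/, so it voices to [g]. /puvupnenkefumag/ → puvupnengefumag.
Rule 2 (final devoicing): /g/ is a voiced stop in word-final position, so it devoices to [k]. /puvupnengefumag/ → puvupnengefumak.

puvupnengefumak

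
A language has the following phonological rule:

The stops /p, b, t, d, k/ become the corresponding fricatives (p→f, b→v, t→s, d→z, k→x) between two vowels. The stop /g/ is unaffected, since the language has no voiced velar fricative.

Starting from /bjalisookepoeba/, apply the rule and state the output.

Scanning /bjalisookepoeba/: /b/ at position 1 is not in the conditioning environment; /k/ is a stop between vowels /o/ and /e/, so it spirantizes to the fricative [x]; /p/ is a stop between vowels /e/ and /o/, so it spirantizes to the fricative [f]; /b/ is a stop between vowels /e/ and /a/, so it spirantizes to the fricative [v].
Result: [bjalisooxefoeva].

bjalisooxefoeva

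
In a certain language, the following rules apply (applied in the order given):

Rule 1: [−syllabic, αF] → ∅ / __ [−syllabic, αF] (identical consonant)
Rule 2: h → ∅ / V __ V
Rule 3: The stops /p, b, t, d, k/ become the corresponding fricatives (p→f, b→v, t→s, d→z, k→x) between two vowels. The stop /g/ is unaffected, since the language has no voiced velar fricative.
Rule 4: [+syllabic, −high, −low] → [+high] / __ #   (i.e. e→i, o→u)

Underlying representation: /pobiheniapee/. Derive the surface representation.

povieniafei

Rule 1 (degemination): no segment meets the environment; /pobiheniapee/ is unchanged.
Rule 2 (intervocalic h-deletion): /h/ occurs between vowels /i/ and /e/, so it deletes. /pobiheniapee/ → pobieniapee.
Rule 3 (intervocalic spirantization): /b/ is a stop between vowels /o/ and /i/, so it spirantizes to the fricative [v]. /p/ is a stop between vowels /a/ and /e/, so it spirantizes to the fricative [f]. /pobieniapee/ → povieniafee.
Rule 4 (final vowel raising): /e/ is a mid vowel in word-final position, so it raises to [i]. /povieniafee/ → povieniafei.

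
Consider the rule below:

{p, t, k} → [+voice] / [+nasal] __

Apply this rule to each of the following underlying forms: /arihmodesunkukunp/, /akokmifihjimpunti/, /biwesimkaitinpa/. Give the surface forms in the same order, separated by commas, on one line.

/arihmodesunkukunp/: /k/ is a voiceless stop immediately after the nasal /n/, so it voices to [g]. /p/ is a voiceless stop immediately after the nasal /n/, so it voices to [b]. → [arihmodesungukunb].
/akokmifihjimpunti/: /p/ is a voiceless stop immediately after the nasal /m/, so it voices to [b]. /t/ is a voiceless stop immediately after the nasal /n/, so it voices to [d]. → [akokmifihjimbundi].
/biwesimkaitinpa/: /k/ is a voiceless stop immediately after the nasal /m/, so it voices to [g]. /p/ is a voiceless stop immediately after the nasal /n/, so it voices to [b]. → [biwesimgaitinba].

arihmodesungukunb, akokmifihjimbundi, biwesimgaitinba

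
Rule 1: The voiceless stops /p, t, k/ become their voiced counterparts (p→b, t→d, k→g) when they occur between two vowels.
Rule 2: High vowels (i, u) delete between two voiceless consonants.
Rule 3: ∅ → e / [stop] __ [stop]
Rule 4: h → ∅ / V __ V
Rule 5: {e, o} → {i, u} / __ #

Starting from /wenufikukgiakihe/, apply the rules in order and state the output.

wenufigukegiagii

Rule 1 (intervocalic voicing): /k/ is a voiceless stop between vowels /i/ and /u/, so it voices to [g]. /k/ is a voiceless stop between vowels /a/ and /i/, so it voices to [g]. /wenufikukgiakihe/ → wenufigukgiagihe.
Rule 2 (high vowel syncope): no segment meets the environment; /wenufigukgiagihe/ is unchanged.
Rule 3 (stop-cluster e-epenthesis): /k/ and /g/ form a stop–stop cluster, so [e] is inserted between them. /wenufigukgiagihe/ → wenufigukegiagihe.
Rule 4 (intervocalic h-deletion): /h/ occurs between vowels /i/ and /e/, so it deletes. /wenufigukegiagihe/ → wenufigukegiagie.
Rule 5 (final vowel raising): /e/ is a mid vowel in word-final position, so it raises to [i]. /wenufigukegiagie/ → wenufigukegiagii.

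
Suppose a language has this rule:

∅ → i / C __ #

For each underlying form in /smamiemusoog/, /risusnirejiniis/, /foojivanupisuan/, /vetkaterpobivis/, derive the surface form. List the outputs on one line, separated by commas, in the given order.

/smamiemusoog/: the form ends in the consonant /g/, so [i] is inserted word-finally. → [smamiemusoogi].
/risusnirejiniis/: the form ends in the consonant /s/, so [i] is inserted word-finally. → [risusnirejiniisi].
/foojivanupisuan/: the form ends in the consonant /n/, so [i] is inserted word-finally. → [foojivanupisuani].
/vetkaterpobivis/: the form ends in the consonant /s/, so [i] is inserted word-finally. → [vetkaterpobivisi].

smamiemusoogi, risusnirejiniisi, foojivanupisuani, vetkaterpobivisi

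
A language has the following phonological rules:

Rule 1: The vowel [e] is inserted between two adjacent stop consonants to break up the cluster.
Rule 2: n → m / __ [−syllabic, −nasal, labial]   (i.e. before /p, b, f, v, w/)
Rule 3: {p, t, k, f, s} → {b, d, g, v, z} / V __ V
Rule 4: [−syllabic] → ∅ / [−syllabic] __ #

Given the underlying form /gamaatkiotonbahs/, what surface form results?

Rule 1 (stop-cluster e-epenthesis): /t/ and /k/ form a stop–stop cluster, so [e] is inserted between them. /gamaatkiotonbahs/ → gamaatekiotonbahs.
Rule 2 (nasal place assimilation): /n/ precedes the labial consonant /b/, so it assimilates in place to [m]. /gamaatekiotonbahs/ → gamaatekiotombahs.
Rule 3 (intervocalic voicing): /t/ is a voiceless obstruent between vowels /a/ and /e/, so it voices to [d]. /k/ is a voiceless obstruent between vowels /e/ and /i/, so it voices to [g]. /t/ is a voiceless obstruent between vowels /o/ and /o/, so it voices to [d]. /gamaatekiotombahs/ → gamaadegiodombahs.
Rule 4 (final cluster simplification): /s/ is the second consonant of a word-final cluster /hs/, so it deletes. /gamaadegiodombahs/ → gamaadegiodombah.

gamaadegiodombah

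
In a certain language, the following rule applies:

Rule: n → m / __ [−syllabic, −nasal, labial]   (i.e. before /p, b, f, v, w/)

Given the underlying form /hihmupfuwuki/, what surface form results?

hihmupfuwuki

No segment of /hihmupfuwuki/ meets the structural description of the rule, so the form surfaces unchanged.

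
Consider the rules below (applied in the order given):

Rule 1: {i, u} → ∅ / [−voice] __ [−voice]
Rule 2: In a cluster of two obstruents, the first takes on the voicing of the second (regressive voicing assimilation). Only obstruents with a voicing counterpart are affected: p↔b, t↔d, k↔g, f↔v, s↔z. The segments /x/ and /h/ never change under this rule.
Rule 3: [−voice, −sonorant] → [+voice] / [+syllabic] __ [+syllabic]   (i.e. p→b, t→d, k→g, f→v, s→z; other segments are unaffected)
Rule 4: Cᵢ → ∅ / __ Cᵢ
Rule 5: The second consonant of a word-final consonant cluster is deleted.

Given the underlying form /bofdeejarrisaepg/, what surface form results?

Rule 1 (high vowel syncope): no segment meets the environment; /bofdeejarrisaepg/ is unchanged.
Rule 2 (regressive voicing assimilation): /f/ precedes the voiced obstruent /d/, so it voices to [v] by assimilation. /p/ precedes the voiced obstruent /g/, so it voices to [b] by assimilation. /bofdeejarrisaepg/ → bovdeejarrisaebg.
Rule 3 (intervocalic voicing): /s/ is a voiceless obstruent between vowels /i/ and /a/, so it voices to [z]. /bovdeejarrisaebg/ → bovdeejarrizaebg.
Rule 4 (degemination): /rr/ is a geminate; the first /r/ deletes. /bovdeejarrizaebg/ → bovdeejarizaebg.
Rule 5 (final cluster simplification): /g/ is the second consonant of a word-final cluster /bg/, so it deletes. /bovdeejarizaebg/ → bovdeejarizaeb.

bovdeejarizaeb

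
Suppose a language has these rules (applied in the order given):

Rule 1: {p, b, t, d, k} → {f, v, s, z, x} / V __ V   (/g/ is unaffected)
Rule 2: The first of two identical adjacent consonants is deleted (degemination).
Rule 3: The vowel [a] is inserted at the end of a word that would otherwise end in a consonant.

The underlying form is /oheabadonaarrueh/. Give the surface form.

oheavazonaarueha

Rule 1 (intervocalic spirantization): /b/ is a stop between vowels /a/ and /a/, so it spirantizes to the fricative [v]. /d/ is a stop between vowels /a/ and /o/, so it spirantizes to the fricative [z]. /oheabadonaarrueh/ → oheavazonaarrueh.
Rule 2 (degemination): /rr/ is a geminate; the first /r/ deletes. /oheavazonaarrueh/ → oheavazonaarueh.
Rule 3 (final a-epenthesis): the form ends in the consonant /h/, so [a] is inserted word-finally. /oheavazonaarueh/ → oheavazonaarueha.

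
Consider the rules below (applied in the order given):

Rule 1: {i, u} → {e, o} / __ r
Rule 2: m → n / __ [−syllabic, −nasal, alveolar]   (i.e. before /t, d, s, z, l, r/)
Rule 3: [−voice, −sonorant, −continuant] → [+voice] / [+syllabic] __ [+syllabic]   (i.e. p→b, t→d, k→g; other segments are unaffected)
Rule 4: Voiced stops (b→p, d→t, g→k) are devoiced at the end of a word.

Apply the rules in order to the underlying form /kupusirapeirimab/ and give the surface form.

kubuserabeerimap

Rule 1 (pre-rhotic lowering): /i/ is a high vowel immediately before /r/, so it lowers to [e]. /i/ is a high vowel immediately before /r/, so it lowers to [e]. /kupusirapeirimab/ → kupuserapeerimab.
Rule 2 (nasal place assimilation): no segment meets the environment; /kupuserapeerimab/ is unchanged.
Rule 3 (intervocalic voicing): /p/ is a voiceless stop between vowels /u/ and /u/, so it voices to [b]. /p/ is a voiceless stop between vowels /a/ and /e/, so it voices to [b]. /kupuserapeerimab/ → kubuserabeerimab.
Rule 4 (final devoicing): /b/ is a voiced stop in word-final position, so it devoices to [p]. /kubuserabeerimab/ → kubuserabeerimap.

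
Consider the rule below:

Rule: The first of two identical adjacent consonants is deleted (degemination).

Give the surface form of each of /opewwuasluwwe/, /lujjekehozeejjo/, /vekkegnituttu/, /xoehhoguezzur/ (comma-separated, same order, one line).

opewuasluwe, lujekehozeejo, vekegnitutu, xoehoguezur

/opewwuasluwwe/: /ww/ is a geminate; the first /w/ deletes. /ww/ is a geminate; the first /w/ deletes. → [opewuasluwe].
/lujjekehozeejjo/: /jj/ is a geminate; the first /j/ deletes. /jj/ is a geminate; the first /j/ deletes. → [lujekehozeejo].
/vekkegnituttu/: /kk/ is a geminate; the first /k/ deletes. /tt/ is a geminate; the first /t/ deletes. → [vekegnitutu].
/xoehhoguezzur/: /hh/ is a geminate; the first /h/ deletes. /zz/ is a geminate; the first /z/ deletes. → [xoehoguezur].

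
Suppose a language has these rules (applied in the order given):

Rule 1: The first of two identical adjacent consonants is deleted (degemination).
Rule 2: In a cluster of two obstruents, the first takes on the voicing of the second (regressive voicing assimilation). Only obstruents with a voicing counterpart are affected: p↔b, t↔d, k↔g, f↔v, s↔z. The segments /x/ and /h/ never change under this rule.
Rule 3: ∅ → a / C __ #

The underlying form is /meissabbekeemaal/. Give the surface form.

meisabekeemaala

Rule 1 (degemination): /ss/ is a geminate; the first /s/ deletes. /bb/ is a geminate; the first /b/ deletes. /meissabbekeemaal/ → meisabekeemaal.
Rule 2 (regressive voicing assimilation): no segment meets the environment; /meisabekeemaal/ is unchanged.
Rule 3 (final a-epenthesis): the form ends in the consonant /l/, so [a] is inserted word-finally. /meisabekeemaal/ → meisabekeemaala.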